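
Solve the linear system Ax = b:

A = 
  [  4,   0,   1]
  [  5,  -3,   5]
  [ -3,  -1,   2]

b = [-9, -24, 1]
Row reduce the augmented matrix [A|b]:
R2 → R2 - (5/4)·R1
R3 → R3 + (3/4)·R1
R3 → R3 - (1/3)·R2
REF = 
  [    4,     0,     1,    -9]
  [    0,    -3,  15/4, -51/4]
  [    0,     0,   3/2,  -3/2]

Back-substitution:
x₃ = (-3/2) / (3/2) = -1
x₂ = (-51/4 - (15/4)(-1)) / (-3) = 3
x₁ = (-9 - (0)(3) - (1)(-1)) / 4 = -2

x = [-2, 3, -1]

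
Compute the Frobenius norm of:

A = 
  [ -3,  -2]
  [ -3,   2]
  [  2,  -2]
||A||_F = 5.831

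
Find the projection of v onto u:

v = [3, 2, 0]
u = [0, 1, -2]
proj_u(v) = [0, 2/5, -4/5]

v·u = (3)(0) + (2)(1) + (0)(-2) = 2
u·u = (0)² + (1)² + (-2)² = 5
proj_u(v) = (v·u / u·u) × u = (2/5) × u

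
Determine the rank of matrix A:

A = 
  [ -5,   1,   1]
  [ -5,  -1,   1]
rank(A) = 2

Row reduce:
R2 → R2 - (1)·R1
REF = 
  [ -5,   1,   1]
  [  0,  -2,   0]
Pivot columns: 1, 2 → 2 pivots.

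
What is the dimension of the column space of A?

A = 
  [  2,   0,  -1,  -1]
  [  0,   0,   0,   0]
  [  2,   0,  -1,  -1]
Row reduce:
R3 → R3 - (1)·R1
REF = 
  [  2,   0,  -1,  -1]
  [  0,   0,   0,   0]
  [  0,   0,   0,   0]
Pivot columns: 1 → 1 pivot.
dim(Col(A)) = number of pivot columns = 1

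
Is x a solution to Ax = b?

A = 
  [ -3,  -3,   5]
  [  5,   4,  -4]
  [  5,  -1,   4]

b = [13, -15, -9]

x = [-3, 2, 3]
No

Ax = [18, -19, -5] ≠ b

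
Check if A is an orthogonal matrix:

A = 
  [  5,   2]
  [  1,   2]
No

AᵀA = 
  [ 26,  12]
  [ 12,   8]
≠ I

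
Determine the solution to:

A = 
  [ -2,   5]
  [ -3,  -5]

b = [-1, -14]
Row reduce the augmented matrix [A|b]:
R2 → R2 - (3/2)·R1
REF = 
  [   -2,     5,    -1]
  [    0, -25/2, -25/2]

Back-substitution:
x₂ = (-25/2) / (-25/2) = 1
x₁ = (-1 - (5)(1)) / (-2) = 3

x = [3, 1]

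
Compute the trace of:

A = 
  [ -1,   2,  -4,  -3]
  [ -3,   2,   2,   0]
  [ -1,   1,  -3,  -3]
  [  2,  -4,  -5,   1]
-1

tr(A) = -1 + 2 + -3 + 1 = -1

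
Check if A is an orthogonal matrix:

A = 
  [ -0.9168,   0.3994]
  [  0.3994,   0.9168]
Yes

AᵀA = 
  [  1,   0]
  [  0,   1]
≈ I (equal to I up to the 4-dp rounding of the entries)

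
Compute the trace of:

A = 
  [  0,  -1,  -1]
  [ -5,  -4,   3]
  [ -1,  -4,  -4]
-8

tr(A) = 0 + -4 + -4 = -8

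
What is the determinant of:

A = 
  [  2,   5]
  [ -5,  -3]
For a 2×2 matrix, det = ad - bc = (2)(-3) - (5)(-5) = 19

det(A) = 19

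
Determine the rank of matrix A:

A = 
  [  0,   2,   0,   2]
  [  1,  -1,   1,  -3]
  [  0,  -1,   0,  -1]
Row reduce:
Swap R1 ↔ R2
R3 → R3 + (1/2)·R2
REF = 
  [  1,  -1,   1,  -3]
  [  0,   2,   0,   2]
  [  0,   0,   0,   0]
Pivot columns: 1, 2 → 2 pivots.

rank(A) = 2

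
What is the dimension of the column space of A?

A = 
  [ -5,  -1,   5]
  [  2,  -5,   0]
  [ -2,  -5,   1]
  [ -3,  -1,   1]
Row reduce:
R2 → R2 + (2/5)·R1
R3 → R3 - (2/5)·R1
R4 → R4 - (3/5)·R1
R3 → R3 - (23/27)·R2
R4 → R4 - (2/27)·R2
R4 → R4 - (58/73)·R3
REF = 
  [    -5,     -1,      5]
  [     0,  -27/5,      2]
  [     0,      0, -73/27]
  [     0,      0,      0]
Pivot columns: 1, 2, 3 → 3 pivots.
dim(Col(A)) = number of pivot columns = 3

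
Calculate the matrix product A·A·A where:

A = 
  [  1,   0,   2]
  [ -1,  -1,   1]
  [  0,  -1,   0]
A² = A·A:
A²[1,1] = (1)(1) + (0)(-1) + (2)(0) = 1
A²[1,2] = (1)(0) + (0)(-1) + (2)(-1) = -2
A²[1,3] = (1)(2) + (0)(1) + (2)(0) = 2
A²[2,1] = (-1)(1) + (-1)(-1) + (1)(0) = 0
A²[2,2] = (-1)(0) + (-1)(-1) + (1)(-1) = 0
A²[2,3] = (-1)(2) + (-1)(1) + (1)(0) = -3
A²[3,1] = (0)(1) + (-1)(-1) + (0)(0) = 1
A²[3,2] = (0)(0) + (-1)(-1) + (0)(-1) = 1
A²[3,3] = (0)(2) + (-1)(1) + (0)(0) = -1
A² = 
  [  1,  -2,   2]
  [  0,   0,  -3]
  [  1,   1,  -1]

A^3 = A^2·A:
A^3[1,1] = (1)(1) + (-2)(-1) + (2)(0) = 3
A^3[1,2] = (1)(0) + (-2)(-1) + (2)(-1) = 0
A^3[1,3] = (1)(2) + (-2)(1) + (2)(0) = 0
A^3[2,1] = (0)(1) + (0)(-1) + (-3)(0) = 0
A^3[2,2] = (0)(0) + (0)(-1) + (-3)(-1) = 3
A^3[2,3] = (0)(2) + (0)(1) + (-3)(0) = 0
A^3[3,1] = (1)(1) + (1)(-1) + (-1)(0) = 0
A^3[3,2] = (1)(0) + (1)(-1) + (-1)(-1) = 0
A^3[3,3] = (1)(2) + (1)(1) + (-1)(0) = 3
A^3 = 
  [  3,   0,   0]
  [  0,   3,   0]
  [  0,   0,   3]

Therefore
A^3 = 
  [  3,   0,   0]
  [  0,   3,   0]
  [  0,   0,   3]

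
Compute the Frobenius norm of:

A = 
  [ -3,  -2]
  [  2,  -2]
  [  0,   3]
||A||_F = 5.477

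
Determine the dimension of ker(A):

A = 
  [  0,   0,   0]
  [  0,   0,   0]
nullity(A) = 3

Row reduce:
(no row operations needed)
REF = 
  [  0,   0,   0]
  [  0,   0,   0]
Pivot columns: none → 0 pivots.
rank(A) = 0, so nullity(A) = 3 - 0 = 3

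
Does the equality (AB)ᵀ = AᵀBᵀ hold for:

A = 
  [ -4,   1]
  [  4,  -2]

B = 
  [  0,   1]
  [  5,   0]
No

(AB)ᵀ = 
  [  5, -10]
  [ -4,   4]

AᵀBᵀ = 
  [  4, -20]
  [ -2,   5]

The two matrices differ, so (AB)ᵀ ≠ AᵀBᵀ in general. The correct identity is (AB)ᵀ = BᵀAᵀ.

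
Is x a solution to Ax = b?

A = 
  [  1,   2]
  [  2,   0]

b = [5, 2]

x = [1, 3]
No

Ax = [7, 2] ≠ b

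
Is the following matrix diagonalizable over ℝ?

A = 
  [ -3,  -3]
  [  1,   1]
Yes

tr(A) = -2, det(A) = 0
Characteristic polynomial: λ² - tr(A)λ + det(A) = λ² + 2λ
λ² + 2λ = λ(λ + 2)
Eigenvalues: 0, -2
λ=-2: alg. mult. = 1, geom. mult. = 2 - rank(A - (-2)I) = 2 - 1 = 1
λ=0: alg. mult. = 1, geom. mult. = 2 - rank(A - (0)I) = 2 - 1 = 1
Sum of geometric multiplicities equals n, so A has n independent eigenvectors.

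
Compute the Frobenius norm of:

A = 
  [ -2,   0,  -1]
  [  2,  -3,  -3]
||A||_F = 5.196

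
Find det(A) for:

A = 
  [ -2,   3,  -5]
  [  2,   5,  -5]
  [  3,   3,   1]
-46

Cofactor expansion along row 1:
det(A) = (-2)·((5)(1) - (-5)(3)) - (3)·((2)(1) - (-5)(3)) + (-5)·((2)(3) - (5)(3))
  = (-2)(20) - (3)(17) + (-5)(-9)
  = -46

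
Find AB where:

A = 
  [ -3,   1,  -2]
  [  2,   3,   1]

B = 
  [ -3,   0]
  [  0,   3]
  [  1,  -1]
A is 2×3 and B is 3×2, so AB is 2×2. Each entry is (row of A)·(column of B):
AB[1,1] = (-3)(-3) + (1)(0) + (-2)(1) = 7
AB[1,2] = (-3)(0) + (1)(3) + (-2)(-1) = 5
AB[2,1] = (2)(-3) + (3)(0) + (1)(1) = -5
AB[2,2] = (2)(0) + (3)(3) + (1)(-1) = 8

AB = 
  [  7,   5]
  [ -5,   8]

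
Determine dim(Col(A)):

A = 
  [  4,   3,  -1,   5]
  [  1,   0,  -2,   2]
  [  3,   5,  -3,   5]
Row reduce:
R2 → R2 - (1/4)·R1
R3 → R3 - (3/4)·R1
R3 → R3 + (11/3)·R2
REF = 
  [    4,     3,    -1,     5]
  [    0,  -3/4,  -7/4,   3/4]
  [    0,     0, -26/3,     4]
Pivot columns: 1, 2, 3 → 3 pivots.
dim(Col(A)) = number of pivot columns = 3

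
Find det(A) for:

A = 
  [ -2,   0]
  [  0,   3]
For a 2×2 matrix, det = ad - bc = (-2)(3) - (0)(0) = -6

det(A) = -6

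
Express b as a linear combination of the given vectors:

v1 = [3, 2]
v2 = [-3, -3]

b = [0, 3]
c1 = -3, c2 = -3

b = -3·v1 + -3·v2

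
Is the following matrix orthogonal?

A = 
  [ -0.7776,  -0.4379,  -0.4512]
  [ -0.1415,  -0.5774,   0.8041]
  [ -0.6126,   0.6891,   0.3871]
Yes

AᵀA = 
  [  1,   0.0001,  -0.0001]
  [  0.0001,   1,   0]
  [ -0.0001,   0,   1]
≈ I (equal to I up to the 4-dp rounding of the entries)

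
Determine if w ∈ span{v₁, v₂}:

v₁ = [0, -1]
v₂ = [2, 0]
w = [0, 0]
Yes

Form the augmented matrix and row-reduce:
[v₁|v₂|w] = 
  [  0,   2,   0]
  [ -1,   0,   0]
Swap R1 ↔ R2
REF = 
  [ -1,   0,   0]
  [  0,   2,   0]

No row of the form [0 0 | nonzero], so the system is consistent. Back-substitution gives c₁ = 0, c₂ = 0: w = (0)·v₁ + (0)·v₂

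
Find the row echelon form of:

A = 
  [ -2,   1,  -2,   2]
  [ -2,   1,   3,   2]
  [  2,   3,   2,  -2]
Row operations:
R2 → R2 - (1)·R1
R3 → R3 + (1)·R1
Swap R2 ↔ R3

Resulting echelon form:
REF = 
  [ -2,   1,  -2,   2]
  [  0,   4,   0,   0]
  [  0,   0,   5,   0]

Rank = 3 (number of non-zero pivot rows).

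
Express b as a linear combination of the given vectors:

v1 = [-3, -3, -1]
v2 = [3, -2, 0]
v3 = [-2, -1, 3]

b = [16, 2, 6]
c1 = -3, c2 = 3, c3 = 1

b = -3·v1 + 3·v2 + 1·v3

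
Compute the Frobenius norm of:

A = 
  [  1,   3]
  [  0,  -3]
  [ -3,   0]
||A||_F = 5.292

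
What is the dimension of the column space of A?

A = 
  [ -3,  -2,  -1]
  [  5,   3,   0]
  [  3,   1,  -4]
Row reduce:
R2 → R2 + (5/3)·R1
R3 → R3 + (1)·R1
R3 → R3 - (3)·R2
REF = 
  [  -3,   -2,   -1]
  [   0, -1/3, -5/3]
  [   0,    0,    0]
Pivot columns: 1, 2 → 2 pivots.
dim(Col(A)) = number of pivot columns = 2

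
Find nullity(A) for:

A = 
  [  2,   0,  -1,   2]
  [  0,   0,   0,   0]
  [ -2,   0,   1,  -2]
nullity(A) = 3

Row reduce:
R3 → R3 + (1)·R1
REF = 
  [  2,   0,  -1,   2]
  [  0,   0,   0,   0]
  [  0,   0,   0,   0]
Pivot columns: 1 → 1 pivot.
rank(A) = 1, so nullity(A) = 4 - 1 = 3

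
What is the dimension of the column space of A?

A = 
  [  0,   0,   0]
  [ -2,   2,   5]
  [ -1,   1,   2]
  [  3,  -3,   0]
Row reduce:
Swap R1 ↔ R2
R3 → R3 - (1/2)·R1
R4 → R4 + (3/2)·R1
Swap R2 ↔ R3
R4 → R4 + (15)·R2
REF = 
  [  -2,    2,    5]
  [   0,    0, -1/2]
  [   0,    0,    0]
  [   0,    0,    0]
Pivot columns: 1, 3 → 2 pivots.
dim(Col(A)) = number of pivot columns = 2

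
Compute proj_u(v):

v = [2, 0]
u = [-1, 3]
proj_u(v) = [1/5, -3/5]

v·u = (2)(-1) + (0)(3) = -2
u·u = (-1)² + (3)² = 10
proj_u(v) = (v·u / u·u) × u = (-2/10) × u = (-1/5) × u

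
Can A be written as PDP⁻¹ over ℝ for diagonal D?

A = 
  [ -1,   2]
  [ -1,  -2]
No

tr(A) = -3, det(A) = 4
Characteristic polynomial: λ² - tr(A)λ + det(A) = λ² + 3λ + 4
λ² + 3λ + 4 = 0  ⇒  λ = (-3 ± √((3)² - 4·(4)))/2 = (-3 ± √(-7))/2
  = (-3 + i√7)/2,  (-3 - i√7)/2
Eigenvalues: (-3 + i√7)/2, (-3 - i√7)/2  (≈ -1.5 + 1.323i, -1.5 - 1.323i)
Has complex eigenvalues (not diagonalizable over ℝ).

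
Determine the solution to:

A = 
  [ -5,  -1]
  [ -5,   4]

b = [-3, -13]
Row reduce the augmented matrix [A|b]:
R2 → R2 - (1)·R1
REF = 
  [ -5,  -1,  -3]
  [  0,   5, -10]

Back-substitution:
x₂ = (-10) / 5 = -2
x₁ = (-3 - (-1)(-2)) / (-5) = 1

x = [1, -2]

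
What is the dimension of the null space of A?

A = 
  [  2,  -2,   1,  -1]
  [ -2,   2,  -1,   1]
nullity(A) = 3

Row reduce:
R2 → R2 + (1)·R1
REF = 
  [  2,  -2,   1,  -1]
  [  0,   0,   0,   0]
Pivot columns: 1 → 1 pivot.
rank(A) = 1, so nullity(A) = 4 - 1 = 3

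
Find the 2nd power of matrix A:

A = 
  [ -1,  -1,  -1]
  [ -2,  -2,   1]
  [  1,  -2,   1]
A² = A·A:
A²[1,1] = (-1)(-1) + (-1)(-2) + (-1)(1) = 2
A²[1,2] = (-1)(-1) + (-1)(-2) + (-1)(-2) = 5
A²[1,3] = (-1)(-1) + (-1)(1) + (-1)(1) = -1
A²[2,1] = (-2)(-1) + (-2)(-2) + (1)(1) = 7
A²[2,2] = (-2)(-1) + (-2)(-2) + (1)(-2) = 4
A²[2,3] = (-2)(-1) + (-2)(1) + (1)(1) = 1
A²[3,1] = (1)(-1) + (-2)(-2) + (1)(1) = 4
A²[3,2] = (1)(-1) + (-2)(-2) + (1)(-2) = 1
A²[3,3] = (1)(-1) + (-2)(1) + (1)(1) = -2
A² = 
  [  2,   5,  -1]
  [  7,   4,   1]
  [  4,   1,  -2]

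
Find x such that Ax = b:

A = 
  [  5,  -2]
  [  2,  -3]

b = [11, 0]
x = [3, 2]

Row reduce the augmented matrix [A|b]:
R2 → R2 - (2/5)·R1
REF = 
  [    5,    -2,    11]
  [    0, -11/5, -22/5]

Back-substitution:
x₂ = (-22/5) / (-11/5) = 2
x₁ = (11 - (-2)(2)) / 5 = 3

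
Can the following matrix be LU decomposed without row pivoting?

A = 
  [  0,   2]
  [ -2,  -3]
No.
A[1,1] = 0 but A[2,1] = -2 ≠ 0. Any LU with L unit lower triangular has (LU)[1,1] = U[1,1] and (LU)[2,1] = L[2,1]·U[1,1]; matching A forces U[1,1] = 0, which then forces (LU)[2,1] = 0 ≠ -2. A row swap (pivoting) is required.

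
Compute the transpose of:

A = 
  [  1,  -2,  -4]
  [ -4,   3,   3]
Aᵀ = 
  [  1,  -4]
  [ -2,   3]
  [ -4,   3]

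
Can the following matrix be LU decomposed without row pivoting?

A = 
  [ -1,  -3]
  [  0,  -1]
Yes.
A[1,1] = -1 ≠ 0, so Gaussian elimination proceeds without a row swap: multiplier ℓ₂₁ = (0)/(-1) = 0, and U[2,2] = -1 - (0)(-3) = -1.
L = 
  [  1,   0]
  [  0,   1]
U = 
  [ -1,  -3]
  [  0,  -1]
Check row 2 of LU: [(0)(-1), (0)(-3) + (-1)] = [0, -1] = row 2 of A ✓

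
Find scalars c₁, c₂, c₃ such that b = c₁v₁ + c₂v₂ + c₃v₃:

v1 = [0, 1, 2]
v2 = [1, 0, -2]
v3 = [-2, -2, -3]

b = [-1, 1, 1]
c1 = 3, c2 = 1, c3 = 1

b = 3·v1 + 1·v2 + 1·v3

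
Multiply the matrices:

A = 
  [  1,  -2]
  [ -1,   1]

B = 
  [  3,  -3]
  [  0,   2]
A is 2×2 and B is 2×2, so AB is 2×2. Each entry is (row of A)·(column of B):
AB[1,1] = (1)(3) + (-2)(0) = 3
AB[1,2] = (1)(-3) + (-2)(2) = -7
AB[2,1] = (-1)(3) + (1)(0) = -3
AB[2,2] = (-1)(-3) + (1)(2) = 5

AB = 
  [  3,  -7]
  [ -3,   5]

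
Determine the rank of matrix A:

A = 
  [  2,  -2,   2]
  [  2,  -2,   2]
Row reduce:
R2 → R2 - (1)·R1
REF = 
  [  2,  -2,   2]
  [  0,   0,   0]
Pivot columns: 1 → 1 pivot.

rank(A) = 1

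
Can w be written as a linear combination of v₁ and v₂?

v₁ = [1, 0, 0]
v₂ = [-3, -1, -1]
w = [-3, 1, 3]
No

Form the augmented matrix and row-reduce:
[v₁|v₂|w] = 
  [  1,  -3,  -3]
  [  0,  -1,   1]
  [  0,  -1,   3]
R3 → R3 - (1)·R2
REF = 
  [  1,  -3,  -3]
  [  0,  -1,   1]
  [  0,   0,   2]

Row 3 reads [0 0 | 2], i.e. 0 = 2, so the system is inconsistent and w ∉ span{v₁, v₂}.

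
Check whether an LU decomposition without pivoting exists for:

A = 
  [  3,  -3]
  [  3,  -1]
Yes.
A[1,1] = 3 ≠ 0, so Gaussian elimination proceeds without a row swap: multiplier ℓ₂₁ = (3)/(3) = 1, and U[2,2] = -1 - (1)(-3) = 2.
L = 
  [  1,   0]
  [  1,   1]
U = 
  [  3,  -3]
  [  0,   2]
Check row 2 of LU: [(1)(3), (1)(-3) + 2] = [3, -1] = row 2 of A ✓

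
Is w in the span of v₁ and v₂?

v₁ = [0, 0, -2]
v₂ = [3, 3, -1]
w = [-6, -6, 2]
Yes

Form the augmented matrix and row-reduce:
[v₁|v₂|w] = 
  [  0,   3,  -6]
  [  0,   3,  -6]
  [ -2,  -1,   2]
Swap R1 ↔ R3
R3 → R3 - (1)·R2
REF = 
  [ -2,  -1,   2]
  [  0,   3,  -6]
  [  0,   0,   0]

No row of the form [0 0 | nonzero], so the system is consistent. Back-substitution gives c₁ = 0, c₂ = -2: w = (0)·v₁ + (-2)·v₂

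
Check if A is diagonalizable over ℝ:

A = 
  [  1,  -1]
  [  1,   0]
No

tr(A) = 1, det(A) = 1
Characteristic polynomial: λ² - tr(A)λ + det(A) = λ² - λ + 1
λ² - λ + 1 = 0  ⇒  λ = (1 ± √((-1)² - 4·(1)))/2 = (1 ± √(-3))/2
  = (1 + i√3)/2,  (1 - i√3)/2
Eigenvalues: (1 + i√3)/2, (1 - i√3)/2  (≈ 0.5 + 0.866i, 0.5 - 0.866i)
Has complex eigenvalues (not diagonalizable over ℝ).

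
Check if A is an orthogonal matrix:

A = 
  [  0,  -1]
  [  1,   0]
Yes

AᵀA = 
  [  1,   0]
  [  0,   1]
= I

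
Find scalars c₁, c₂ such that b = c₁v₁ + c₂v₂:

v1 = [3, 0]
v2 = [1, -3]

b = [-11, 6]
c1 = -3, c2 = -2

b = -3·v1 + -2·v2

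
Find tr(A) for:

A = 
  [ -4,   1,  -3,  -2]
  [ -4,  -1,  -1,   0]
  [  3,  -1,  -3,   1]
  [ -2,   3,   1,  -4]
-12

tr(A) = -4 + -1 + -3 + -4 = -12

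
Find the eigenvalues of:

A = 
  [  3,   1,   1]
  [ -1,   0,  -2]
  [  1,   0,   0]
Characteristic polynomial: det(λI - A) = λ³ - 3λ² + 2
Testing integer divisors of the constant term: p(1) = 0, so (λ - 1) is a factor:
p(λ) = (λ - 1)(λ² - 2λ - 2)
λ² - 2λ - 2 = 0  ⇒  λ = (2 ± √((-2)² - 4·(-2)))/2 = (2 ± √(12))/2
  = 1 + √3,  1 - √3

λ = 1, 1 + √3, 1 - √3  (≈ 1, 2.732, -0.7321)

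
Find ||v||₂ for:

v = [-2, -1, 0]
2.236

||v||₂ = √((-2)² + (-1)² + (0)²) = √5 = 2.236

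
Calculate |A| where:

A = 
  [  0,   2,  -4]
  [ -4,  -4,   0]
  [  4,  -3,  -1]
Cofactor expansion along row 1:
det(A) = (0)·((-4)(-1) - (0)(-3)) - (2)·((-4)(-1) - (0)(4)) + (-4)·((-4)(-3) - (-4)(4))
  = (0)(4) - (2)(4) + (-4)(28)
  = -120

det(A) = -120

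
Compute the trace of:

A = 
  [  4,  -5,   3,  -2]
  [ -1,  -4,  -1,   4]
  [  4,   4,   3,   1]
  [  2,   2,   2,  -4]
-1

tr(A) = 4 + -4 + 3 + -4 = -1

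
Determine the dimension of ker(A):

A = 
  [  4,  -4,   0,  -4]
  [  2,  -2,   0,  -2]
nullity(A) = 3

Row reduce:
R2 → R2 - (1/2)·R1
REF = 
  [  4,  -4,   0,  -4]
  [  0,   0,   0,   0]
Pivot columns: 1 → 1 pivot.
rank(A) = 1, so nullity(A) = 4 - 1 = 3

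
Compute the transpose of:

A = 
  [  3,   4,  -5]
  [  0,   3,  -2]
Aᵀ = 
  [  3,   0]
  [  4,   3]
  [ -5,  -2]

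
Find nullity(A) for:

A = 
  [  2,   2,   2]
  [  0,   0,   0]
nullity(A) = 2

Row reduce:
(no row operations needed)
REF = 
  [  2,   2,   2]
  [  0,   0,   0]
Pivot columns: 1 → 1 pivot.
rank(A) = 1, so nullity(A) = 3 - 1 = 2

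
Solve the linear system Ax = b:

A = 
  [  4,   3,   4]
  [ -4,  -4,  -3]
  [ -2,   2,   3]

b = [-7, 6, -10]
x = [1, -1, -2]

Row reduce the augmented matrix [A|b]:
R2 → R2 + (1)·R1
R3 → R3 + (1/2)·R1
R3 → R3 + (7/2)·R2
REF = 
  [   4,    3,    4,   -7]
  [   0,   -1,    1,   -1]
  [   0,    0, 17/2,  -17]

Back-substitution:
x₃ = (-17) / (17/2) = -2
x₂ = (-1 - (1)(-2)) / (-1) = -1
x₁ = (-7 - (3)(-1) - (4)(-2)) / 4 = 1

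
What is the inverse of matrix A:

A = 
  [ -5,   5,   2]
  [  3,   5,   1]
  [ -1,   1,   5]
det(A) = (-5)·((5)(5) - (1)(1)) - (5)·((3)(5) - (1)(-1)) + (2)·((3)(1) - (5)(-1))
  = (-5)(24) - (5)(16) + (2)(8)
  = -184
det(A) = -184 ≠ 0, so A is invertible.

Cofactors Cᵢⱼ = (-1)ⁱ⁺ʲ·Mᵢⱼ:
C = 
  [ 24, -16,   8]
  [-23, -23,   0]
  [ -5,  11, -40]

adj(A) = Cᵀ:
adj(A) = 
  [ 24, -23,  -5]
  [-16, -23,  11]
  [  8,   0, -40]

A⁻¹ = (-1/184) · adj(A):
A⁻¹ = 
  [  -3/23,     1/8,   5/184]
  [   2/23,     1/8, -11/184]
  [  -1/23,       0,    5/23]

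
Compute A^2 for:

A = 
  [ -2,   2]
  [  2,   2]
A² = A·A:
A²[1,1] = (-2)(-2) + (2)(2) = 8
A²[1,2] = (-2)(2) + (2)(2) = 0
A²[2,1] = (2)(-2) + (2)(2) = 0
A²[2,2] = (2)(2) + (2)(2) = 8
A² = 
  [  8,   0]
  [  0,   8]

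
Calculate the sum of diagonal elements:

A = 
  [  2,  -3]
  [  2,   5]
7

tr(A) = 2 + 5 = 7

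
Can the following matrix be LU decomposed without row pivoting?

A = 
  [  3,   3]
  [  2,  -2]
Yes.
A[1,1] = 3 ≠ 0, so Gaussian elimination proceeds without a row swap: multiplier ℓ₂₁ = (2)/(3) = 2/3, and U[2,2] = -2 - (2/3)(3) = -4.
L = 
  [  1,   0]
  [2/3,   1]
U = 
  [  3,   3]
  [  0,  -4]
Check row 2 of LU: [(2/3)(3), (2/3)(3) + (-4)] = [2, -2] = row 2 of A ✓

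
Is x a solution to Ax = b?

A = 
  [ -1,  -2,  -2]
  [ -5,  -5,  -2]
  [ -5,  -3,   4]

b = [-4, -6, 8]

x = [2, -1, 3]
No

Ax = [-6, -11, 5] ≠ b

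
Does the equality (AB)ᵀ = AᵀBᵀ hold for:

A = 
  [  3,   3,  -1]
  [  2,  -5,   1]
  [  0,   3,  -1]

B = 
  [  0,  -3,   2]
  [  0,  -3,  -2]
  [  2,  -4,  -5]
No

(AB)ᵀ = 
  [ -2,   2,  -2]
  [-14,   5,  -5]
  [  5,   9,  -1]

AᵀBᵀ = 
  [ -6,  -6,  -2]
  [ 21,   9,  11]
  [ -5,  -1,  -1]

The two matrices differ, so (AB)ᵀ ≠ AᵀBᵀ in general. The correct identity is (AB)ᵀ = BᵀAᵀ.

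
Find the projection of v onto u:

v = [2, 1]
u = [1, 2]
proj_u(v) = [4/5, 8/5]

v·u = (2)(1) + (1)(2) = 4
u·u = (1)² + (2)² = 5
proj_u(v) = (v·u / u·u) × u = (4/5) × u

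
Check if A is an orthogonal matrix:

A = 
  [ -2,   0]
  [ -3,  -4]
No

AᵀA = 
  [ 13,  12]
  [ 12,  16]
≠ I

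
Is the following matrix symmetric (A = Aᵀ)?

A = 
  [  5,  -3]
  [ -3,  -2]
Yes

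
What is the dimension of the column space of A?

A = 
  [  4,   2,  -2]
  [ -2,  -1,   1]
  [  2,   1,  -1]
Row reduce:
R2 → R2 + (1/2)·R1
R3 → R3 - (1/2)·R1
REF = 
  [  4,   2,  -2]
  [  0,   0,   0]
  [  0,   0,   0]
Pivot columns: 1 → 1 pivot.
dim(Col(A)) = number of pivot columns = 1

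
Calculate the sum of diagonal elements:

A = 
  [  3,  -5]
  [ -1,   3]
6

tr(A) = 3 + 3 = 6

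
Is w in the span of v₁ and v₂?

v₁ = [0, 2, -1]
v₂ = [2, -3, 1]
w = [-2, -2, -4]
No

Form the augmented matrix and row-reduce:
[v₁|v₂|w] = 
  [  0,   2,  -2]
  [  2,  -3,  -2]
  [ -1,   1,  -4]
Swap R1 ↔ R2
R3 → R3 + (1/2)·R1
R3 → R3 + (1/4)·R2
REF = 
  [    2,    -3,    -2]
  [    0,     2,    -2]
  [    0,     0, -11/2]

Row 3 reads [0 0 | -11/2], i.e. 0 = -11/2, so the system is inconsistent and w ∉ span{v₁, v₂}.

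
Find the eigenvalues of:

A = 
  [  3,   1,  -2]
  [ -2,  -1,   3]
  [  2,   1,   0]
λ = -1, (3 + i√3)/2, (3 - i√3)/2  (≈ -1, 1.5 + 0.866i, 1.5 - 0.866i)

Characteristic polynomial: det(λI - A) = λ³ - 2λ² + 3
Testing integer divisors of the constant term: p(-1) = 0, so (λ + 1) is a factor:
p(λ) = (λ + 1)(λ² - 3λ + 3)
λ² - 3λ + 3 = 0  ⇒  λ = (3 ± √((-3)² - 4·(3)))/2 = (3 ± √(-3))/2
  = (3 + i√3)/2,  (3 - i√3)/2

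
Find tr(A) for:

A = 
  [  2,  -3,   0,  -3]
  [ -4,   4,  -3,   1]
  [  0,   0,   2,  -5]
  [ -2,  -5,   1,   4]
12

tr(A) = 2 + 4 + 2 + 4 = 12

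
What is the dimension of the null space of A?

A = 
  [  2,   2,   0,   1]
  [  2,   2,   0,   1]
nullity(A) = 3

Row reduce:
R2 → R2 - (1)·R1
REF = 
  [  2,   2,   0,   1]
  [  0,   0,   0,   0]
Pivot columns: 1 → 1 pivot.
rank(A) = 1, so nullity(A) = 4 - 1 = 3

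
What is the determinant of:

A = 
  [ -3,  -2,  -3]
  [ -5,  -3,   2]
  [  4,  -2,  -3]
-91

Cofactor expansion along row 1:
det(A) = (-3)·((-3)(-3) - (2)(-2)) - (-2)·((-5)(-3) - (2)(4)) + (-3)·((-5)(-2) - (-3)(4))
  = (-3)(13) - (-2)(7) + (-3)(22)
  = -91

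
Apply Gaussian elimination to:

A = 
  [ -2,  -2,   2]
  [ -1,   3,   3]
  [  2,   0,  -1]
Row operations:
R2 → R2 - (1/2)·R1
R3 → R3 + (1)·R1
R3 → R3 + (1/2)·R2

Resulting echelon form:
REF = 
  [ -2,  -2,   2]
  [  0,   4,   2]
  [  0,   0,   2]

Rank = 3 (number of non-zero pivot rows).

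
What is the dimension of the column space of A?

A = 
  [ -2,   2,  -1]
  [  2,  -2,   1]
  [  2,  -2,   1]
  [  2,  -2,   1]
Row reduce:
R2 → R2 + (1)·R1
R3 → R3 + (1)·R1
R4 → R4 + (1)·R1
REF = 
  [ -2,   2,  -1]
  [  0,   0,   0]
  [  0,   0,   0]
  [  0,   0,   0]
Pivot columns: 1 → 1 pivot.
dim(Col(A)) = number of pivot columns = 1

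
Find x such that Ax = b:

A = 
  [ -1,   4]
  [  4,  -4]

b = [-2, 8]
x = [2, 0]

Row reduce the augmented matrix [A|b]:
R2 → R2 + (4)·R1
REF = 
  [ -1,   4,  -2]
  [  0,  12,   0]

Back-substitution:
x₂ = 0 / 12 = 0
x₁ = (-2 - (4)(0)) / (-1) = 2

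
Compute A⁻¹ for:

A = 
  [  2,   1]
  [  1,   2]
det(A) = (2)(2) - (1)(1) = 3
For a 2×2 matrix, A⁻¹ = (1/det(A)) · [[d, -b], [-c, a]]
    = (1/3) · [[2, -1], [-1, 2]]

A⁻¹ = 
  [ 2/3, -1/3]
  [-1/3,  2/3]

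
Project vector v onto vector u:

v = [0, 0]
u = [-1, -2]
proj_u(v) = [0, 0]

v·u = (0)(-1) + (0)(-2) = 0
u·u = (-1)² + (-2)² = 5
proj_u(v) = (v·u / u·u) × u = (0/5) × u = (0) × u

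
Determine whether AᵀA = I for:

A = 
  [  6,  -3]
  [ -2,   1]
No

AᵀA = 
  [ 40, -20]
  [-20,  10]
≠ I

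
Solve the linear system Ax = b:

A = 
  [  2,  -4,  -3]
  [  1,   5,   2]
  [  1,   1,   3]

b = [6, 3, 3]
x = [3, 0, 0]

Row reduce the augmented matrix [A|b]:
R2 → R2 - (1/2)·R1
R3 → R3 - (1/2)·R1
R3 → R3 - (3/7)·R2
REF = 
  [  2,  -4,  -3,   6]
  [  0,   7, 7/2,   0]
  [  0,   0,   3,   0]

Back-substitution:
x₃ = 0 / 3 = 0
x₂ = (0 - (7/2)(0)) / 7 = 0
x₁ = (6 - (-4)(0) - (-3)(0)) / 2 = 3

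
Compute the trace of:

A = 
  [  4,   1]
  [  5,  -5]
-1

tr(A) = 4 + -5 = -1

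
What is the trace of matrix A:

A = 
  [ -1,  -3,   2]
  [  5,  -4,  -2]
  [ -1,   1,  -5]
-10

tr(A) = -1 + -4 + -5 = -10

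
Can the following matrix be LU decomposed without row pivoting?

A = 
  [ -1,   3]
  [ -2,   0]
Yes.
A[1,1] = -1 ≠ 0, so Gaussian elimination proceeds without a row swap: multiplier ℓ₂₁ = (-2)/(-1) = 2, and U[2,2] = 0 - (2)(3) = -6.
L = 
  [  1,   0]
  [  2,   1]
U = 
  [ -1,   3]
  [  0,  -6]
Check row 2 of LU: [(2)(-1), (2)(3) + (-6)] = [-2, 0] = row 2 of A ✓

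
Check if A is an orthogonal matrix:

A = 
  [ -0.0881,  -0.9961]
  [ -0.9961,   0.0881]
Yes

AᵀA = 
  [  1,   0]
  [  0,   1]
≈ I (equal to I up to the 4-dp rounding of the entries)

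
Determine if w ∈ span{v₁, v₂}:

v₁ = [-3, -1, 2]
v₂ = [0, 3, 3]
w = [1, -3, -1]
No

Form the augmented matrix and row-reduce:
[v₁|v₂|w] = 
  [ -3,   0,   1]
  [ -1,   3,  -3]
  [  2,   3,  -1]
R2 → R2 - (1/3)·R1
R3 → R3 + (2/3)·R1
R3 → R3 - (1)·R2
REF = 
  [   -3,     0,     1]
  [    0,     3, -10/3]
  [    0,     0,     3]

Row 3 reads [0 0 | 3], i.e. 0 = 3, so the system is inconsistent and w ∉ span{v₁, v₂}.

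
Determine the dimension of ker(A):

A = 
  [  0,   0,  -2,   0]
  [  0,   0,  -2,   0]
nullity(A) = 3

Row reduce:
R2 → R2 - (1)·R1
REF = 
  [  0,   0,  -2,   0]
  [  0,   0,   0,   0]
Pivot columns: 3 → 1 pivot.
rank(A) = 1, so nullity(A) = 4 - 1 = 3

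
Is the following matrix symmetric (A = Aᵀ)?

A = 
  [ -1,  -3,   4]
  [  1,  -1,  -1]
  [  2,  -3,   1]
No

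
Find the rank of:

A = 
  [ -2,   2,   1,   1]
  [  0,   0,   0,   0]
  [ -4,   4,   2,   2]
rank(A) = 1

Row reduce:
R3 → R3 - (2)·R1
REF = 
  [ -2,   2,   1,   1]
  [  0,   0,   0,   0]
  [  0,   0,   0,   0]
Pivot columns: 1 → 1 pivot.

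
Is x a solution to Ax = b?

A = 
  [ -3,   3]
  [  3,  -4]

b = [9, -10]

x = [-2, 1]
Yes

Ax = [9, -10] = b ✓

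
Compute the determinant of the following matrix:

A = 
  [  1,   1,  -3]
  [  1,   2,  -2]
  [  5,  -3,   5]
Cofactor expansion along row 1:
det(A) = (1)·((2)(5) - (-2)(-3)) - (1)·((1)(5) - (-2)(5)) + (-3)·((1)(-3) - (2)(5))
  = (1)(4) - (1)(15) + (-3)(-13)
  = 28

det(A) = 28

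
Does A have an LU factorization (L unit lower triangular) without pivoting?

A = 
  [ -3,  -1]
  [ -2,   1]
Yes.
A[1,1] = -3 ≠ 0, so Gaussian elimination proceeds without a row swap: multiplier ℓ₂₁ = (-2)/(-3) = 2/3, and U[2,2] = 1 - (2/3)(-1) = 5/3.
L = 
  [  1,   0]
  [2/3,   1]
U = 
  [ -3,  -1]
  [  0, 5/3]
Check row 2 of LU: [(2/3)(-3), (2/3)(-1) + (5/3)] = [-2, 1] = row 2 of A ✓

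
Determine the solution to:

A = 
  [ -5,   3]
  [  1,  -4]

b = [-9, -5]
Row reduce the augmented matrix [A|b]:
R2 → R2 + (1/5)·R1
REF = 
  [   -5,     3,    -9]
  [    0, -17/5, -34/5]

Back-substitution:
x₂ = (-34/5) / (-17/5) = 2
x₁ = (-9 - (3)(2)) / (-5) = 3

x = [3, 2]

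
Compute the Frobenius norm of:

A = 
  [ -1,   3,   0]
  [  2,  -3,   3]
||A||_F = 5.657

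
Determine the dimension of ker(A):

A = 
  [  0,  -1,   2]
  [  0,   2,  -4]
nullity(A) = 2

Row reduce:
R2 → R2 + (2)·R1
REF = 
  [  0,  -1,   2]
  [  0,   0,   0]
Pivot columns: 2 → 1 pivot.
rank(A) = 1, so nullity(A) = 3 - 1 = 2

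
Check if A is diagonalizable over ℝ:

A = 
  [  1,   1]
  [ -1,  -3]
Yes

tr(A) = -2, det(A) = -2
Characteristic polynomial: λ² - tr(A)λ + det(A) = λ² + 2λ - 2
λ² + 2λ - 2 = 0  ⇒  λ = (-2 ± √((2)² - 4·(-2)))/2 = (-2 ± √(12))/2
  = -1 + √3,  -1 - √3
Eigenvalues: -1 + √3, -1 - √3  (≈ 0.7321, -2.732)
The two irrational eigenvalues are distinct (simple), so each has alg. mult. = geom. mult. = 1.
Sum of geometric multiplicities equals n, so A has n independent eigenvectors.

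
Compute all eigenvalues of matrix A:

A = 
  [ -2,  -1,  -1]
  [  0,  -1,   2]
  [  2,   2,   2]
λ = -1, √6, -√6  (≈ -1, 2.449, -2.449)

Characteristic polynomial: det(λI - A) = λ³ + λ² - 6λ - 6
Testing integer divisors of the constant term: p(-1) = 0, so (λ + 1) is a factor:
p(λ) = (λ + 1)(λ² - 6)
λ² - 6 = 0  ⇒  λ = (0 ± √((0)² - 4·(-6)))/2 = (0 ± √(24))/2
  = √6,  -√6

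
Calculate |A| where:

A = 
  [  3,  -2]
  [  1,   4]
For a 2×2 matrix, det = ad - bc = (3)(4) - (-2)(1) = 14

det(A) = 14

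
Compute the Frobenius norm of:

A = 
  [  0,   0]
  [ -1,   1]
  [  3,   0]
||A||_F = 3.317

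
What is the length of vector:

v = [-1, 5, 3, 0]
5.916

||v||₂ = √((-1)² + (5)² + (3)² + (0)²) = √35 = 5.916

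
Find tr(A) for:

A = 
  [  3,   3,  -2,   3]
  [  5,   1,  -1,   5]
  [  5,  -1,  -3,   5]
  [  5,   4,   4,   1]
2

tr(A) = 3 + 1 + -3 + 1 = 2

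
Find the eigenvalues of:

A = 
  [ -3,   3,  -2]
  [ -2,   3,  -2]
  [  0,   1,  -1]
λ = -1, 1, -1

Characteristic polynomial: det(λI - A) = λ³ + λ² - λ - 1
Testing integer divisors of the constant term: p(-1) = 0, so (λ + 1) is a factor:
p(λ) = (λ + 1)(λ² - 1)
λ² - 1 = (λ + 1)(λ - 1)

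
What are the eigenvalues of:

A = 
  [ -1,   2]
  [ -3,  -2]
tr(A) = -3, det(A) = 8
Characteristic polynomial: λ² - tr(A)λ + det(A) = λ² + 3λ + 8
λ² + 3λ + 8 = 0  ⇒  λ = (-3 ± √((3)² - 4·(8)))/2 = (-3 ± √(-23))/2
  = (-3 + i√23)/2,  (-3 - i√23)/2

λ = (-3 + i√23)/2, (-3 - i√23)/2  (≈ -1.5 + 2.398i, -1.5 - 2.398i)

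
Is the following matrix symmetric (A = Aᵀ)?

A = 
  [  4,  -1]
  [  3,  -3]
No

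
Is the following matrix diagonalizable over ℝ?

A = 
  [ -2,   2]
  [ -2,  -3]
No

tr(A) = -5, det(A) = 10
Characteristic polynomial: λ² - tr(A)λ + det(A) = λ² + 5λ + 10
λ² + 5λ + 10 = 0  ⇒  λ = (-5 ± √((5)² - 4·(10)))/2 = (-5 ± √(-15))/2
  = (-5 + i√15)/2,  (-5 - i√15)/2
Eigenvalues: (-5 + i√15)/2, (-5 - i√15)/2  (≈ -2.5 + 1.936i, -2.5 - 1.936i)
Has complex eigenvalues (not diagonalizable over ℝ).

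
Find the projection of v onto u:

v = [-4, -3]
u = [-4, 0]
v·u = (-4)(-4) + (-3)(0) = 16
u·u = (-4)² + (0)² = 16
proj_u(v) = (v·u / u·u) × u = (16/16) × u = (1) × u

proj_u(v) = [-4, 0]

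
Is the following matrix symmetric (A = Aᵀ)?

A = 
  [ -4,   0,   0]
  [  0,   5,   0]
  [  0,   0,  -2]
Yes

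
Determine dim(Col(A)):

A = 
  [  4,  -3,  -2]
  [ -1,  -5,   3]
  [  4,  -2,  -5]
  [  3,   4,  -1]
Row reduce:
R2 → R2 + (1/4)·R1
R3 → R3 - (1)·R1
R4 → R4 - (3/4)·R1
R3 → R3 + (4/23)·R2
R4 → R4 + (25/23)·R2
R4 → R4 + (74/59)·R3
REF = 
  [     4,     -3,     -2]
  [     0,  -23/4,    5/2]
  [     0,      0, -59/23]
  [     0,      0,      0]
Pivot columns: 1, 2, 3 → 3 pivots.
dim(Col(A)) = number of pivot columns = 3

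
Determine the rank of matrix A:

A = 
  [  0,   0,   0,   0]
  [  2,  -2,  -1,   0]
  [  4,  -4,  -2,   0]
Row reduce:
Swap R1 ↔ R2
R3 → R3 - (2)·R1
REF = 
  [  2,  -2,  -1,   0]
  [  0,   0,   0,   0]
  [  0,   0,   0,   0]
Pivot columns: 1 → 1 pivot.

rank(A) = 1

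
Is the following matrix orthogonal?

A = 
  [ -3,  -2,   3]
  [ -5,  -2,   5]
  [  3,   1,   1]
No

AᵀA = 
  [ 43,  19, -31]
  [ 19,   9, -15]
  [-31, -15,  35]
≠ I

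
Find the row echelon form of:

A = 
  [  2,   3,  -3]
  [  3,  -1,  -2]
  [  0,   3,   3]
Row operations:
R2 → R2 - (3/2)·R1
R3 → R3 + (6/11)·R2

Resulting echelon form:
REF = 
  [    2,     3,    -3]
  [    0, -11/2,   5/2]
  [    0,     0, 48/11]

Rank = 3 (number of non-zero pivot rows).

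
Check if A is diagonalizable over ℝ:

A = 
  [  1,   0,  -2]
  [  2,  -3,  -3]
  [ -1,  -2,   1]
Yes

Characteristic polynomial: det(λI - A) = λ³ + λ² - 13λ - 5
By the rational root theorem any rational root is an integer dividing 5; none of those is a root, so p(λ) has no rational roots and hence (being an irreducible cubic) no repeated roots.
Discriminant of the cubic: Δ = 9472
Δ > 0 ⇒ three distinct real eigenvalues: λ ≈ -3.962, -0.3778, 3.34
Three distinct real eigenvalues, so A has 3 independent eigenvectors.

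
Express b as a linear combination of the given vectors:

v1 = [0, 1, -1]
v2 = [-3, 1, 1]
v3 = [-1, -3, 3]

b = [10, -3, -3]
c1 = -3, c2 = -3, c3 = -1

b = -3·v1 + -3·v2 + -1·v3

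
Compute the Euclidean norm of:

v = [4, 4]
5.657

||v||₂ = √((4)² + (4)²) = √32 = 5.657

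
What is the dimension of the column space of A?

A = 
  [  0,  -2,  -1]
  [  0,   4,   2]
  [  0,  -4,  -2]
Row reduce:
R2 → R2 + (2)·R1
R3 → R3 - (2)·R1
REF = 
  [  0,  -2,  -1]
  [  0,   0,   0]
  [  0,   0,   0]
Pivot columns: 2 → 1 pivot.
dim(Col(A)) = number of pivot columns = 1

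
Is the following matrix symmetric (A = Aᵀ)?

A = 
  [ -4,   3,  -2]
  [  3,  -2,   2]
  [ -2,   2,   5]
Yes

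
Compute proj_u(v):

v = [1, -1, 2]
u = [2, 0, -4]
proj_u(v) = [-3/5, 0, 6/5]

v·u = (1)(2) + (-1)(0) + (2)(-4) = -6
u·u = (2)² + (0)² + (-4)² = 20
proj_u(v) = (v·u / u·u) × u = (-6/20) × u = (-3/10) × u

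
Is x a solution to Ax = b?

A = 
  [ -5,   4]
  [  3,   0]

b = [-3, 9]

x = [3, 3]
Yes

Ax = [-3, 9] = b ✓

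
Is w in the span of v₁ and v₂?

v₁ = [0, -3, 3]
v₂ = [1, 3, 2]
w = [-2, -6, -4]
Yes

Form the augmented matrix and row-reduce:
[v₁|v₂|w] = 
  [  0,   1,  -2]
  [ -3,   3,  -6]
  [  3,   2,  -4]
Swap R1 ↔ R2
R3 → R3 + (1)·R1
R3 → R3 - (5)·R2
REF = 
  [ -3,   3,  -6]
  [  0,   1,  -2]
  [  0,   0,   0]

No row of the form [0 0 | nonzero], so the system is consistent. Back-substitution gives c₁ = 0, c₂ = -2: w = (0)·v₁ + (-2)·v₂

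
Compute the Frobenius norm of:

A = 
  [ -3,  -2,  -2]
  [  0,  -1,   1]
||A||_F = 4.359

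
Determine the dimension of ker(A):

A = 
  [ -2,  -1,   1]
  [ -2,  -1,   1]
nullity(A) = 2

Row reduce:
R2 → R2 - (1)·R1
REF = 
  [ -2,  -1,   1]
  [  0,   0,   0]
Pivot columns: 1 → 1 pivot.
rank(A) = 1, so nullity(A) = 3 - 1 = 2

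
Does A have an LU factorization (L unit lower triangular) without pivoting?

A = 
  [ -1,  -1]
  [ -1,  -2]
Yes.
A[1,1] = -1 ≠ 0, so Gaussian elimination proceeds without a row swap: multiplier ℓ₂₁ = (-1)/(-1) = 1, and U[2,2] = -2 - (1)(-1) = -1.
L = 
  [  1,   0]
  [  1,   1]
U = 
  [ -1,  -1]
  [  0,  -1]
Check row 2 of LU: [(1)(-1), (1)(-1) + (-1)] = [-1, -2] = row 2 of A ✓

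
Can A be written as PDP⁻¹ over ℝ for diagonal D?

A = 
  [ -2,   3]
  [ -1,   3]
Yes

tr(A) = 1, det(A) = -3
Characteristic polynomial: λ² - tr(A)λ + det(A) = λ² - λ - 3
λ² - λ - 3 = 0  ⇒  λ = (1 ± √((-1)² - 4·(-3)))/2 = (1 ± √(13))/2
  = (1 + √13)/2,  (1 - √13)/2
Eigenvalues: (1 + √13)/2, (1 - √13)/2  (≈ 2.303, -1.303)
The two irrational eigenvalues are distinct (simple), so each has alg. mult. = geom. mult. = 1.
Sum of geometric multiplicities equals n, so A has n independent eigenvectors.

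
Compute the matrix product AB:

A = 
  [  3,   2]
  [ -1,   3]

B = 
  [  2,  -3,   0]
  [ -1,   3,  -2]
A is 2×2 and B is 2×3, so AB is 2×3. Each entry is (row of A)·(column of B):
AB[1,1] = (3)(2) + (2)(-1) = 4
AB[1,2] = (3)(-3) + (2)(3) = -3
AB[1,3] = (3)(0) + (2)(-2) = -4
AB[2,1] = (-1)(2) + (3)(-1) = -5
AB[2,2] = (-1)(-3) + (3)(3) = 12
AB[2,3] = (-1)(0) + (3)(-2) = -6

AB = 
  [  4,  -3,  -4]
  [ -5,  12,  -6]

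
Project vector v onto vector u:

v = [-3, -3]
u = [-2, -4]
proj_u(v) = [-9/5, -18/5]

v·u = (-3)(-2) + (-3)(-4) = 18
u·u = (-2)² + (-4)² = 20
proj_u(v) = (v·u / u·u) × u = (18/20) × u = (9/10) × u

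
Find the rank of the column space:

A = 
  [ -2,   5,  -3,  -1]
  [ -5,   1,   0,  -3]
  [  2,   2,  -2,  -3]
dim(Col(A)) = 3

Row reduce:
R2 → R2 - (5/2)·R1
R3 → R3 + (1)·R1
R3 → R3 + (14/23)·R2
REF = 
  [    -2,      5,     -3,     -1]
  [     0,  -23/2,   15/2,   -1/2]
  [     0,      0, -10/23, -99/23]
Pivot columns: 1, 2, 3 → 3 pivots.
dim(Col(A)) = number of pivot columns = 3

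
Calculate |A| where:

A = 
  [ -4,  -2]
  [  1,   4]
For a 2×2 matrix, det = ad - bc = (-4)(4) - (-2)(1) = -14

det(A) = -14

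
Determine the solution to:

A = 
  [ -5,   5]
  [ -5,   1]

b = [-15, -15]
x = [3, 0]

Row reduce the augmented matrix [A|b]:
R2 → R2 - (1)·R1
REF = 
  [ -5,   5, -15]
  [  0,  -4,   0]

Back-substitution:
x₂ = 0 / (-4) = 0
x₁ = (-15 - (5)(0)) / (-5) = 3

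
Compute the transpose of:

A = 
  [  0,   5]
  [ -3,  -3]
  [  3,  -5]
Aᵀ = 
  [  0,  -3,   3]
  [  5,  -3,  -5]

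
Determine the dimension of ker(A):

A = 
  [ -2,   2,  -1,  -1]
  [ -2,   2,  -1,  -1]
nullity(A) = 3

Row reduce:
R2 → R2 - (1)·R1
REF = 
  [ -2,   2,  -1,  -1]
  [  0,   0,   0,   0]
Pivot columns: 1 → 1 pivot.
rank(A) = 1, so nullity(A) = 4 - 1 = 3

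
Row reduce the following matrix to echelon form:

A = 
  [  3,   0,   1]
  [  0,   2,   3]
Row operations:
No row operations needed (already in echelon form).

Resulting echelon form:
REF = 
  [  3,   0,   1]
  [  0,   2,   3]

Rank = 2 (number of non-zero pivot rows).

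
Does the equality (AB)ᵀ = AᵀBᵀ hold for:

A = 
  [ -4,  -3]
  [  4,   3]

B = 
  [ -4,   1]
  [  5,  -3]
No

(AB)ᵀ = 
  [  1,  -1]
  [  5,  -5]

AᵀBᵀ = 
  [ 20, -32]
  [ 15, -24]

The two matrices differ, so (AB)ᵀ ≠ AᵀBᵀ in general. The correct identity is (AB)ᵀ = BᵀAᵀ.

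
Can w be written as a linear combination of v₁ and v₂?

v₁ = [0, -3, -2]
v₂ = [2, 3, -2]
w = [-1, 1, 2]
No

Form the augmented matrix and row-reduce:
[v₁|v₂|w] = 
  [  0,   2,  -1]
  [ -3,   3,   1]
  [ -2,  -2,   2]
Swap R1 ↔ R2
R3 → R3 - (2/3)·R1
R3 → R3 + (2)·R2
REF = 
  [  -3,    3,    1]
  [   0,    2,   -1]
  [   0,    0, -2/3]

Row 3 reads [0 0 | -2/3], i.e. 0 = -2/3, so the system is inconsistent and w ∉ span{v₁, v₂}.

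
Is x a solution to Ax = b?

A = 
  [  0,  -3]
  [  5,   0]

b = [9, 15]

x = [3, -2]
No

Ax = [6, 15] ≠ b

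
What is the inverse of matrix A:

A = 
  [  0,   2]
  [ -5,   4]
det(A) = (0)(4) - (2)(-5) = 10
For a 2×2 matrix, A⁻¹ = (1/det(A)) · [[d, -b], [-c, a]]
    = (1/10) · [[4, -2], [5, 0]]

A⁻¹ = 
  [ 2/5, -1/5]
  [ 1/2,    0]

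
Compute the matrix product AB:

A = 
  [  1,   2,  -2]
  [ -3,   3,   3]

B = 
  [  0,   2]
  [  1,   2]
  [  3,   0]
AB = 
  [ -4,   6]
  [ 12,   0]

A is 2×3 and B is 3×2, so AB is 2×2. Each entry is (row of A)·(column of B):
AB[1,1] = (1)(0) + (2)(1) + (-2)(3) = -4
AB[1,2] = (1)(2) + (2)(2) + (-2)(0) = 6
AB[2,1] = (-3)(0) + (3)(1) + (3)(3) = 12
AB[2,2] = (-3)(2) + (3)(2) + (3)(0) = 0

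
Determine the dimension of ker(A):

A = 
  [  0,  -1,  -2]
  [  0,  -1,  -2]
nullity(A) = 2

Row reduce:
R2 → R2 - (1)·R1
REF = 
  [  0,  -1,  -2]
  [  0,   0,   0]
Pivot columns: 2 → 1 pivot.
rank(A) = 1, so nullity(A) = 3 - 1 = 2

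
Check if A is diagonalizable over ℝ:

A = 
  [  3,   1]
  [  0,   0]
Yes

tr(A) = 3, det(A) = 0
Characteristic polynomial: λ² - tr(A)λ + det(A) = λ² - 3λ
λ² - 3λ = λ(λ - 3)
Eigenvalues: 3, 0
λ=0: alg. mult. = 1, geom. mult. = 2 - rank(A - (0)I) = 2 - 1 = 1
λ=3: alg. mult. = 1, geom. mult. = 2 - rank(A - (3)I) = 2 - 1 = 1
Sum of geometric multiplicities equals n, so A has n independent eigenvectors.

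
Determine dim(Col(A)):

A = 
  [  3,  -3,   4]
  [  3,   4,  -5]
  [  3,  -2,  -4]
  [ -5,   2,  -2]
dim(Col(A)) = 3

Row reduce:
R2 → R2 - (1)·R1
R3 → R3 - (1)·R1
R4 → R4 + (5/3)·R1
R3 → R3 - (1/7)·R2
R4 → R4 + (3/7)·R2
R4 → R4 + (17/141)·R3
REF = 
  [    3,    -3,     4]
  [    0,     7,    -9]
  [    0,     0, -47/7]
  [    0,     0,     0]
Pivot columns: 1, 2, 3 → 3 pivots.
dim(Col(A)) = number of pivot columns = 3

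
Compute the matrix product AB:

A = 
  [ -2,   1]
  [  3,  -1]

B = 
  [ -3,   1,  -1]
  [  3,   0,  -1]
AB = 
  [  9,  -2,   1]
  [-12,   3,  -2]

A is 2×2 and B is 2×3, so AB is 2×3. Each entry is (row of A)·(column of B):
AB[1,1] = (-2)(-3) + (1)(3) = 9
AB[1,2] = (-2)(1) + (1)(0) = -2
AB[1,3] = (-2)(-1) + (1)(-1) = 1
AB[2,1] = (3)(-3) + (-1)(3) = -12
AB[2,2] = (3)(1) + (-1)(0) = 3
AB[2,3] = (3)(-1) + (-1)(-1) = -2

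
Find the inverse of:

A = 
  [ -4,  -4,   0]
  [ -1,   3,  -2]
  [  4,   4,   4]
det(A) = (-4)·((3)(4) - (-2)(4)) - (-4)·((-1)(4) - (-2)(4)) + (0)·((-1)(4) - (3)(4))
  = (-4)(20) - (-4)(4) + (0)(-16)
  = -64
det(A) = -64 ≠ 0, so A is invertible.

Cofactors Cᵢⱼ = (-1)ⁱ⁺ʲ·Mᵢⱼ:
C = 
  [ 20,  -4, -16]
  [ 16, -16,   0]
  [  8,  -8, -16]

adj(A) = Cᵀ:
adj(A) = 
  [ 20,  16,   8]
  [ -4, -16,  -8]
  [-16,   0, -16]

A⁻¹ = (-1/64) · adj(A):
A⁻¹ = 
  [-5/16,  -1/4,  -1/8]
  [ 1/16,   1/4,   1/8]
  [  1/4,     0,   1/4]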